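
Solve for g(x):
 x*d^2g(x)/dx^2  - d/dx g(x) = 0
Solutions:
 g(x) = C1 + C2*x^2


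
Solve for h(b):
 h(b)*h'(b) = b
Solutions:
 h(b) = -sqrt(C1 + b^2)
 h(b) = sqrt(C1 + b^2)


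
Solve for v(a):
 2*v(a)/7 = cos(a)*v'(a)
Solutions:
 v(a) = C1*(sin(a) + 1)^(1/7)/(sin(a) - 1)^(1/7)


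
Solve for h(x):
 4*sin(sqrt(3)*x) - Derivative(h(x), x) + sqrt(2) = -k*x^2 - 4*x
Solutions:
 h(x) = C1 + k*x^3/3 + 2*x^2 + sqrt(2)*x - 4*sqrt(3)*cos(sqrt(3)*x)/3


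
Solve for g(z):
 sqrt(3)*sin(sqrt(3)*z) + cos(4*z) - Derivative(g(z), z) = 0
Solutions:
 g(z) = C1 + sin(4*z)/4 - cos(sqrt(3)*z)


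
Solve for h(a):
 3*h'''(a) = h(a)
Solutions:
 h(a) = C3*exp(3^(2/3)*a/3) + (C1*sin(3^(1/6)*a/2) + C2*cos(3^(1/6)*a/2))*exp(-3^(2/3)*a/6)


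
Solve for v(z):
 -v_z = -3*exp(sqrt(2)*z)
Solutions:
 v(z) = C1 + 3*sqrt(2)*exp(sqrt(2)*z)/2


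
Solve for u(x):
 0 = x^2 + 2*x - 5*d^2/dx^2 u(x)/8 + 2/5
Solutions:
 u(x) = C1 + C2*x + 2*x^4/15 + 8*x^3/15 + 8*x^2/25


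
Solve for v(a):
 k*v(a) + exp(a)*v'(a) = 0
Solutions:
 v(a) = C1*exp(k*exp(-a))


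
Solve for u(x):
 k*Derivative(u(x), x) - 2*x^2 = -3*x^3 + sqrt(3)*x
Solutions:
 u(x) = C1 - 3*x^4/(4*k) + 2*x^3/(3*k) + sqrt(3)*x^2/(2*k)


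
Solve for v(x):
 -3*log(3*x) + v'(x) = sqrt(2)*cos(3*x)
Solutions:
 v(x) = C1 + 3*x*log(x) - 3*x + 3*x*log(3) + sqrt(2)*sin(3*x)/3


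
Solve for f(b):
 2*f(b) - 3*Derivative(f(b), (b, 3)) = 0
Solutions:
 f(b) = C3*exp(2^(1/3)*3^(2/3)*b/3) + (C1*sin(2^(1/3)*3^(1/6)*b/2) + C2*cos(2^(1/3)*3^(1/6)*b/2))*exp(-2^(1/3)*3^(2/3)*b/6)


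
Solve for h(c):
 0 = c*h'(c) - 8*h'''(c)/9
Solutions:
 h(c) = C1 + Integral(C2*airyai(3^(2/3)*c/2) + C3*airybi(3^(2/3)*c/2), c)


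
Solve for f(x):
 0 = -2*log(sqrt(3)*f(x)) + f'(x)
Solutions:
 -Integral(1/(2*log(_y) + log(3)), (_y, f(x))) = C1 - x


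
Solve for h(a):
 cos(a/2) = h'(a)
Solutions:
 h(a) = C1 + 2*sin(a/2)


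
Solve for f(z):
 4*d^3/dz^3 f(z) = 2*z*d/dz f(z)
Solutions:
 f(z) = C1 + Integral(C2*airyai(2^(2/3)*z/2) + C3*airybi(2^(2/3)*z/2), z)


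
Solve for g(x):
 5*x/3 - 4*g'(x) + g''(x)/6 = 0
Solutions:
 g(x) = C1 + C2*exp(24*x) + 5*x^2/24 + 5*x/288


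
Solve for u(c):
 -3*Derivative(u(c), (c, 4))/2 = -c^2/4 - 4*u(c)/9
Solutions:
 u(c) = C1*exp(-2^(3/4)*3^(1/4)*c/3) + C2*exp(2^(3/4)*3^(1/4)*c/3) + C3*sin(2^(3/4)*3^(1/4)*c/3) + C4*cos(2^(3/4)*3^(1/4)*c/3) - 9*c^2/16


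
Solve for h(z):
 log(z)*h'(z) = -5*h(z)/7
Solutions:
 h(z) = C1*exp(-5*li(z)/7)


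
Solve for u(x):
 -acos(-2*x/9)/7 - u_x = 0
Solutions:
 u(x) = C1 - x*acos(-2*x/9)/7 - sqrt(81 - 4*x^2)/14


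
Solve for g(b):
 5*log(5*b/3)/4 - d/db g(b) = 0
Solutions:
 g(b) = C1 + 5*b*log(b)/4 - 5*b*log(3)/4 - 5*b/4 + 5*b*log(5)/4


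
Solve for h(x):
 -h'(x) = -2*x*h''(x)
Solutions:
 h(x) = C1 + C2*x^(3/2)


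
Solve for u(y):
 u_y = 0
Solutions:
 u(y) = C1


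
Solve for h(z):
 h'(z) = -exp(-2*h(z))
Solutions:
 h(z) = log(-sqrt(C1 - 2*z))
 h(z) = log(C1 - 2*z)/2


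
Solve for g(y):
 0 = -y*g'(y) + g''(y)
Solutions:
 g(y) = C1 + C2*erfi(sqrt(2)*y/2)


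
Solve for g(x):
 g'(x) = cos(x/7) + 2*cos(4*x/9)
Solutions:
 g(x) = C1 + 7*sin(x/7) + 9*sin(4*x/9)/2


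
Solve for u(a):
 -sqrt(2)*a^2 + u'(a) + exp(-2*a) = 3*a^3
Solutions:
 u(a) = C1 + 3*a^4/4 + sqrt(2)*a^3/3 + exp(-2*a)/2


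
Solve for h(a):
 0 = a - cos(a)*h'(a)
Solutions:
 h(a) = C1 + Integral(a/cos(a), a)


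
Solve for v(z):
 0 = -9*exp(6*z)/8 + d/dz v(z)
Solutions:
 v(z) = C1 + 3*exp(6*z)/16


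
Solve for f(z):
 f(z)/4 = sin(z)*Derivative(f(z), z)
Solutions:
 f(z) = C1*(cos(z) - 1)^(1/8)/(cos(z) + 1)^(1/8)


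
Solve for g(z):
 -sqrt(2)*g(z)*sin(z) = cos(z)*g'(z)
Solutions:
 g(z) = C1*cos(z)^(sqrt(2))


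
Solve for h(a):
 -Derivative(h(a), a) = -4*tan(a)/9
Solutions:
 h(a) = C1 - 4*log(cos(a))/9


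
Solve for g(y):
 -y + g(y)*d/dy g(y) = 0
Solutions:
 g(y) = -sqrt(C1 + y^2)
 g(y) = sqrt(C1 + y^2)


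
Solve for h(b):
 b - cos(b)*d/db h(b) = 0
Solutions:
 h(b) = C1 + Integral(b/cos(b), b)


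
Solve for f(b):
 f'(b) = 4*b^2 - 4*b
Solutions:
 f(b) = C1 + 4*b^3/3 - 2*b^2


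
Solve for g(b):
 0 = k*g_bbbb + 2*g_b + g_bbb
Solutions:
 g(b) = C1 + C2*exp(-b*((sqrt(((27 + k^(-2))^2 - 1/k^4)/k^2) + 27/k + k^(-3))^(1/3) + 1/k + 1/(k^2*(sqrt(((27 + k^(-2))^2 - 1/k^4)/k^2) + 27/k + k^(-3))^(1/3)))/3) + C3*exp(b*((sqrt(((27 + k^(-2))^2 - 1/k^4)/k^2) + 27/k + k^(-3))^(1/3) - sqrt(3)*I*(sqrt(((27 + k^(-2))^2 - 1/k^4)/k^2) + 27/k + k^(-3))^(1/3) - 2/k - 4/(k^2*(-1 + sqrt(3)*I)*(sqrt(((27 + k^(-2))^2 - 1/k^4)/k^2) + 27/k + k^(-3))^(1/3)))/6) + C4*exp(b*((sqrt(((27 + k^(-2))^2 - 1/k^4)/k^2) + 27/k + k^(-3))^(1/3) + sqrt(3)*I*(sqrt(((27 + k^(-2))^2 - 1/k^4)/k^2) + 27/k + k^(-3))^(1/3) - 2/k + 4/(k^2*(1 + sqrt(3)*I)*(sqrt(((27 + k^(-2))^2 - 1/k^4)/k^2) + 27/k + k^(-3))^(1/3)))/6)


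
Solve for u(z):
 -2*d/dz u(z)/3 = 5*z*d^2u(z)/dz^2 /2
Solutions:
 u(z) = C1 + C2*z^(11/15)


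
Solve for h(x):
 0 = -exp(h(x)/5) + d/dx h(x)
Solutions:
 h(x) = 5*log(-1/(C1 + x)) + 5*log(5)


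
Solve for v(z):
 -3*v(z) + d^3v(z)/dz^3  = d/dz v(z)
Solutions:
 v(z) = C1*exp(-z*(2*18^(1/3)/(sqrt(717) + 27)^(1/3) + 12^(1/3)*(sqrt(717) + 27)^(1/3))/12)*sin(2^(1/3)*3^(1/6)*z*(-2^(1/3)*3^(2/3)*(sqrt(717) + 27)^(1/3) + 6/(sqrt(717) + 27)^(1/3))/12) + C2*exp(-z*(2*18^(1/3)/(sqrt(717) + 27)^(1/3) + 12^(1/3)*(sqrt(717) + 27)^(1/3))/12)*cos(2^(1/3)*3^(1/6)*z*(-2^(1/3)*3^(2/3)*(sqrt(717) + 27)^(1/3) + 6/(sqrt(717) + 27)^(1/3))/12) + C3*exp(z*(2*18^(1/3)/(sqrt(717) + 27)^(1/3) + 12^(1/3)*(sqrt(717) + 27)^(1/3))/6)


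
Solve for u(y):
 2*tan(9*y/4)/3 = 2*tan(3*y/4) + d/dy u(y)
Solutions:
 u(y) = C1 + 8*log(cos(3*y/4))/3 - 8*log(cos(9*y/4))/27


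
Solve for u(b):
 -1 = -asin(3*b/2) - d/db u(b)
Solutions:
 u(b) = C1 - b*asin(3*b/2) + b - sqrt(4 - 9*b^2)/3


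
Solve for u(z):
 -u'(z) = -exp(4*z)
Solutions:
 u(z) = C1 + exp(4*z)/4


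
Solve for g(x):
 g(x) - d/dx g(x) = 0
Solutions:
 g(x) = C1*exp(x)


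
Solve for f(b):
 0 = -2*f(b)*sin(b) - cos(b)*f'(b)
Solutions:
 f(b) = C1*cos(b)^2


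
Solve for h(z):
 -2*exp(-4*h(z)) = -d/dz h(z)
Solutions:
 h(z) = log(-I*(C1 + 8*z)^(1/4))
 h(z) = log(I*(C1 + 8*z)^(1/4))
 h(z) = log(-(C1 + 8*z)^(1/4))
 h(z) = log(C1 + 8*z)/4


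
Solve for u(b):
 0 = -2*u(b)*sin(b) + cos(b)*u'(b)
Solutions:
 u(b) = C1/cos(b)^2


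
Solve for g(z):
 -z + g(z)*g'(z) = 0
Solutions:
 g(z) = -sqrt(C1 + z^2)
 g(z) = sqrt(C1 + z^2)


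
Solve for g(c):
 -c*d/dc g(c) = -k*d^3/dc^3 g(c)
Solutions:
 g(c) = C1 + Integral(C2*airyai(c*(1/k)^(1/3)) + C3*airybi(c*(1/k)^(1/3)), c)


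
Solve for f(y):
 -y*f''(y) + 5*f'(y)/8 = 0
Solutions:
 f(y) = C1 + C2*y^(13/8)


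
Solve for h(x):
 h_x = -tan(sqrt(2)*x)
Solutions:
 h(x) = C1 + sqrt(2)*log(cos(sqrt(2)*x))/2


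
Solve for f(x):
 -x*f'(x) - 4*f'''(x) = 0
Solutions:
 f(x) = C1 + Integral(C2*airyai(-2^(1/3)*x/2) + C3*airybi(-2^(1/3)*x/2), x)


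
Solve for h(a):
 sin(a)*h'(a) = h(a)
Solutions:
 h(a) = C1*sqrt(cos(a) - 1)/sqrt(cos(a) + 1)


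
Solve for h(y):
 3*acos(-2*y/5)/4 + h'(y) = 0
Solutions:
 h(y) = C1 - 3*y*acos(-2*y/5)/4 - 3*sqrt(25 - 4*y^2)/8


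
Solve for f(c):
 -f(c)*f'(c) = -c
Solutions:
 f(c) = -sqrt(C1 + c^2)
 f(c) = sqrt(C1 + c^2)


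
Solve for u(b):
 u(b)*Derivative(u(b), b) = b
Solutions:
 u(b) = -sqrt(C1 + b^2)
 u(b) = sqrt(C1 + b^2)


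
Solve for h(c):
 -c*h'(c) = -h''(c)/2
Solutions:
 h(c) = C1 + C2*erfi(c)


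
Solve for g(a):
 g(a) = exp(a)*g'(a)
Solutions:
 g(a) = C1*exp(-exp(-a))


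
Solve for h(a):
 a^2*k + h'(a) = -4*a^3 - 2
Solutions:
 h(a) = C1 - a^4 - a^3*k/3 - 2*a


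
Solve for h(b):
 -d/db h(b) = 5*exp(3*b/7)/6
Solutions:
 h(b) = C1 - 35*exp(3*b/7)/18


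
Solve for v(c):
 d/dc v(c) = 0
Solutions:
 v(c) = C1


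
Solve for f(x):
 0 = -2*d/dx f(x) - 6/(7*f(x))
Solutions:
 f(x) = -sqrt(C1 - 42*x)/7
 f(x) = sqrt(C1 - 42*x)/7


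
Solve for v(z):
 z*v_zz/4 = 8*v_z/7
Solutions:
 v(z) = C1 + C2*z^(39/7)


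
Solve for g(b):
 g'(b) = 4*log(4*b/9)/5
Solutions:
 g(b) = C1 + 4*b*log(b)/5 - 8*b*log(3)/5 - 4*b/5 + 8*b*log(2)/5


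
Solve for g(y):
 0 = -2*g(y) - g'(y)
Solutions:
 g(y) = C1*exp(-2*y)


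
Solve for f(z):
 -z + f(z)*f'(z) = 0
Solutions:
 f(z) = -sqrt(C1 + z^2)
 f(z) = sqrt(C1 + z^2)


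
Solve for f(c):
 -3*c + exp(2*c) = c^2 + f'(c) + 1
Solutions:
 f(c) = C1 - c^3/3 - 3*c^2/2 - c + exp(2*c)/2


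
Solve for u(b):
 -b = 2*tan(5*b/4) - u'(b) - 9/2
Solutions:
 u(b) = C1 + b^2/2 - 9*b/2 - 8*log(cos(5*b/4))/5


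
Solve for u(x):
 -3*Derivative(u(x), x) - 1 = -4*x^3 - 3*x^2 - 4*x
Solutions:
 u(x) = C1 + x^4/3 + x^3/3 + 2*x^2/3 - x/3


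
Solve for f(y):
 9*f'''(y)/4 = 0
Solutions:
 f(y) = C1 + C2*y + C3*y^2


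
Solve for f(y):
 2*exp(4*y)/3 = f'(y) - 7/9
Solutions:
 f(y) = C1 + 7*y/9 + exp(4*y)/6


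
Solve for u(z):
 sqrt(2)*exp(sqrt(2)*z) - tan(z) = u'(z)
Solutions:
 u(z) = C1 + exp(sqrt(2)*z) + log(cos(z))


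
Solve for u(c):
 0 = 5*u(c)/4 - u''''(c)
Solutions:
 u(c) = C1*exp(-sqrt(2)*5^(1/4)*c/2) + C2*exp(sqrt(2)*5^(1/4)*c/2) + C3*sin(sqrt(2)*5^(1/4)*c/2) + C4*cos(sqrt(2)*5^(1/4)*c/2)


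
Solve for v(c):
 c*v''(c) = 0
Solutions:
 v(c) = C1 + C2*c


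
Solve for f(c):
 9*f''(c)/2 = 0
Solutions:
 f(c) = C1 + C2*c


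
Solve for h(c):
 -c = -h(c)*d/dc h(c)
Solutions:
 h(c) = -sqrt(C1 + c^2)
 h(c) = sqrt(C1 + c^2)


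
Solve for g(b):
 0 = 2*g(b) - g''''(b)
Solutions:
 g(b) = C1*exp(-2^(1/4)*b) + C2*exp(2^(1/4)*b) + C3*sin(2^(1/4)*b) + C4*cos(2^(1/4)*b)


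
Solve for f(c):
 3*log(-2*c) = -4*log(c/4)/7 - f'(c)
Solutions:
 f(c) = C1 - 25*c*log(c)/7 + c*(-13*log(2)/7 + 25/7 - 3*I*pi)


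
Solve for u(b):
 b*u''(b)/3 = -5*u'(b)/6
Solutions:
 u(b) = C1 + C2/b^(3/2)


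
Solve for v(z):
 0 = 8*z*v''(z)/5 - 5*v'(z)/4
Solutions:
 v(z) = C1 + C2*z^(57/32)


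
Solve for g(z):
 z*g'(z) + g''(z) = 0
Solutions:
 g(z) = C1 + C2*erf(sqrt(2)*z/2)


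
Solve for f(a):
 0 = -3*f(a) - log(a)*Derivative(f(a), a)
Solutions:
 f(a) = C1*exp(-3*li(a))


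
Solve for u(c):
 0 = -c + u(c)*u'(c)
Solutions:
 u(c) = -sqrt(C1 + c^2)
 u(c) = sqrt(C1 + c^2)


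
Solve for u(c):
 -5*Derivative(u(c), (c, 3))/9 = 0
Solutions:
 u(c) = C1 + C2*c + C3*c^2


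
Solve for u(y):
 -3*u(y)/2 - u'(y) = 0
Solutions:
 u(y) = C1*exp(-3*y/2)


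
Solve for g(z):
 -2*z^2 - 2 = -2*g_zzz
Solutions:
 g(z) = C1 + C2*z + C3*z^2 + z^5/60 + z^3/6


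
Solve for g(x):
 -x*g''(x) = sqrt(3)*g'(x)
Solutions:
 g(x) = C1 + C2*x^(1 - sqrt(3))


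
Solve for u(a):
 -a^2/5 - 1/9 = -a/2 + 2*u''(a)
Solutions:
 u(a) = C1 + C2*a - a^4/120 + a^3/24 - a^2/36


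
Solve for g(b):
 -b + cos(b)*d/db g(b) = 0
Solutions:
 g(b) = C1 + Integral(b/cos(b), b)


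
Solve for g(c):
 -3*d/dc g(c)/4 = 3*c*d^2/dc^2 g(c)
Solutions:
 g(c) = C1 + C2*c^(3/4)


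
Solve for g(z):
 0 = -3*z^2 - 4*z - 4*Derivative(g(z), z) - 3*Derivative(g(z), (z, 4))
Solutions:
 g(z) = C1 + C4*exp(-6^(2/3)*z/3) - z^3/4 - z^2/2 + (C2*sin(2^(2/3)*3^(1/6)*z/2) + C3*cos(2^(2/3)*3^(1/6)*z/2))*exp(6^(2/3)*z/6)


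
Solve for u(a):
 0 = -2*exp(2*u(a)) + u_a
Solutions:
 u(a) = log(-sqrt(-1/(C1 + 2*a))) - log(2)/2
 u(a) = log(-1/(C1 + 2*a))/2 - log(2)/2


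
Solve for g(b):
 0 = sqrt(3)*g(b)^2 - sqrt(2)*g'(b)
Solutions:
 g(b) = -2/(C1 + sqrt(6)*b)


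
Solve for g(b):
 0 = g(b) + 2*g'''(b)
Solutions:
 g(b) = C3*exp(-2^(2/3)*b/2) + (C1*sin(2^(2/3)*sqrt(3)*b/4) + C2*cos(2^(2/3)*sqrt(3)*b/4))*exp(2^(2/3)*b/4)


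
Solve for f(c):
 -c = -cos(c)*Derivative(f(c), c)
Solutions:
 f(c) = C1 + Integral(c/cos(c), c)


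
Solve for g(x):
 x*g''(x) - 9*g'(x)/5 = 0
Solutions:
 g(x) = C1 + C2*x^(14/5)


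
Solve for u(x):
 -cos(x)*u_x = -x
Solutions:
 u(x) = C1 + Integral(x/cos(x), x)


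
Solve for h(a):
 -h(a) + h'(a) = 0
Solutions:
 h(a) = C1*exp(a)


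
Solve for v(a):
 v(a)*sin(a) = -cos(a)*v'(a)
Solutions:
 v(a) = C1*cos(a)


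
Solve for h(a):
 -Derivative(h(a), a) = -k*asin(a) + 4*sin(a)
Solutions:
 h(a) = C1 + k*(a*asin(a) + sqrt(1 - a^2)) + 4*cos(a)


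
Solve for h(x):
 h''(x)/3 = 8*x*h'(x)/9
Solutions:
 h(x) = C1 + C2*erfi(2*sqrt(3)*x/3)


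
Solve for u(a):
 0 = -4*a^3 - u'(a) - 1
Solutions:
 u(a) = C1 - a^4 - a


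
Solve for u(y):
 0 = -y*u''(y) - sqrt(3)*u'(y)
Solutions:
 u(y) = C1 + C2*y^(1 - sqrt(3))


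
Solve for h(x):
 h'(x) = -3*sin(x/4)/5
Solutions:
 h(x) = C1 + 12*cos(x/4)/5


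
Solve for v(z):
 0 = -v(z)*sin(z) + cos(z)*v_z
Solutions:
 v(z) = C1/cos(z)


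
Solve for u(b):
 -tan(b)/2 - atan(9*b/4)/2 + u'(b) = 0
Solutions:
 u(b) = C1 + b*atan(9*b/4)/2 - log(81*b^2 + 16)/9 - log(cos(b))/2


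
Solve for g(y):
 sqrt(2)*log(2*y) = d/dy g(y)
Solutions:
 g(y) = C1 + sqrt(2)*y*log(y) - sqrt(2)*y + sqrt(2)*y*log(2)


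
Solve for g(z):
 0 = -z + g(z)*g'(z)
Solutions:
 g(z) = -sqrt(C1 + z^2)
 g(z) = sqrt(C1 + z^2)


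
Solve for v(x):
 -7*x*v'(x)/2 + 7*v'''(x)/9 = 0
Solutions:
 v(x) = C1 + Integral(C2*airyai(6^(2/3)*x/2) + C3*airybi(6^(2/3)*x/2), x)


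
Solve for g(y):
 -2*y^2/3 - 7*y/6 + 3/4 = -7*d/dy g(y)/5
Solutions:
 g(y) = C1 + 10*y^3/63 + 5*y^2/12 - 15*y/28


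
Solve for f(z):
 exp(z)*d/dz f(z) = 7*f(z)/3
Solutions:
 f(z) = C1*exp(-7*exp(-z)/3)


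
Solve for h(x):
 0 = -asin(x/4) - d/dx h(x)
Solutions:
 h(x) = C1 - x*asin(x/4) - sqrt(16 - x^2)


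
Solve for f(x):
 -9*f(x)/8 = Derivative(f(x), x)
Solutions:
 f(x) = C1*exp(-9*x/8)


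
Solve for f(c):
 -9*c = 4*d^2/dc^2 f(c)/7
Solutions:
 f(c) = C1 + C2*c - 21*c^3/8


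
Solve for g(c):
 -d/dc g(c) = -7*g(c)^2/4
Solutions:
 g(c) = -4/(C1 + 7*c)


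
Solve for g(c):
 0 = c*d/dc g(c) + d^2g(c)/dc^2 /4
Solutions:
 g(c) = C1 + C2*erf(sqrt(2)*c)


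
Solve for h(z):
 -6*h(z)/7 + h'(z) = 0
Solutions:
 h(z) = C1*exp(6*z/7)


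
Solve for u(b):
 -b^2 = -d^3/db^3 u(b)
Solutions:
 u(b) = C1 + C2*b + C3*b^2 + b^5/60


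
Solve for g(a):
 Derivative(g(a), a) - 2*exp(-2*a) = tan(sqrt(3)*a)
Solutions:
 g(a) = C1 + sqrt(3)*log(tan(sqrt(3)*a)^2 + 1)/6 - exp(-2*a)


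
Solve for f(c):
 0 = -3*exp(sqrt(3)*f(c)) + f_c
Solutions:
 f(c) = sqrt(3)*(2*log(-1/(C1 + 3*c)) - log(3))/6


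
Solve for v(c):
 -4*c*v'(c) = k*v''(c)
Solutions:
 v(c) = C1 + C2*sqrt(k)*erf(sqrt(2)*c*sqrt(1/k))


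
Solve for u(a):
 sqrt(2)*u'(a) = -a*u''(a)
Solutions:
 u(a) = C1 + C2*a^(1 - sqrt(2))


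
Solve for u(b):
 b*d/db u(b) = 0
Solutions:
 u(b) = C1


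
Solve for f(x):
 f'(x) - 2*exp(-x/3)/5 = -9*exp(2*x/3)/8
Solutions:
 f(x) = C1 - 27*exp(2*x/3)/16 - 6*exp(-x/3)/5


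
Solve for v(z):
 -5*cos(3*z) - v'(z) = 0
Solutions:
 v(z) = C1 - 5*sin(3*z)/3


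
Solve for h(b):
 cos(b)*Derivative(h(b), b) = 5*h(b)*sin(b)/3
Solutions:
 h(b) = C1/cos(b)^(5/3)


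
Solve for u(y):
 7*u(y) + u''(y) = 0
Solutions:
 u(y) = C1*sin(sqrt(7)*y) + C2*cos(sqrt(7)*y)


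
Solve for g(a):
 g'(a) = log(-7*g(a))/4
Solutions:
 -4*Integral(1/(log(-_y) + log(7)), (_y, g(a))) = C1 - a


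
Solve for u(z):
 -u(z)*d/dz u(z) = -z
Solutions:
 u(z) = -sqrt(C1 + z^2)
 u(z) = sqrt(C1 + z^2)


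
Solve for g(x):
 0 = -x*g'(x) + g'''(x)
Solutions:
 g(x) = C1 + Integral(C2*airyai(x) + C3*airybi(x), x)


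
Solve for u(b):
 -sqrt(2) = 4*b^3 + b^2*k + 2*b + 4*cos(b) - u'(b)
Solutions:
 u(b) = C1 + b^4 + b^3*k/3 + b^2 + sqrt(2)*b + 4*sin(b)


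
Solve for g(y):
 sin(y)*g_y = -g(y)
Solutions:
 g(y) = C1*sqrt(cos(y) + 1)/sqrt(cos(y) - 1)


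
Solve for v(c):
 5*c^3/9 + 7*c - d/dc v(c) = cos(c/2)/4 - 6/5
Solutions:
 v(c) = C1 + 5*c^4/36 + 7*c^2/2 + 6*c/5 - sin(c/2)/2


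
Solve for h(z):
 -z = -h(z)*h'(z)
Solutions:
 h(z) = -sqrt(C1 + z^2)
 h(z) = sqrt(C1 + z^2)


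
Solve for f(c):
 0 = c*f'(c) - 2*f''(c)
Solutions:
 f(c) = C1 + C2*erfi(c/2)


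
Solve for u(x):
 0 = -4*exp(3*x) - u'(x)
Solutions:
 u(x) = C1 - 4*exp(3*x)/3


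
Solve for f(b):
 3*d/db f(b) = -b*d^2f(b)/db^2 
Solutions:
 f(b) = C1 + C2/b^2


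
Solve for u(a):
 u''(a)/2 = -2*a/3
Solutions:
 u(a) = C1 + C2*a - 2*a^3/9


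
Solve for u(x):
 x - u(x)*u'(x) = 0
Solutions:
 u(x) = -sqrt(C1 + x^2)
 u(x) = sqrt(C1 + x^2)


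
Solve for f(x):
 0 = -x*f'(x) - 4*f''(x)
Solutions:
 f(x) = C1 + C2*erf(sqrt(2)*x/4)


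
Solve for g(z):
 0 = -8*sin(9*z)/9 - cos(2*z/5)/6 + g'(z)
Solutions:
 g(z) = C1 + 5*sin(2*z/5)/12 - 8*cos(9*z)/81


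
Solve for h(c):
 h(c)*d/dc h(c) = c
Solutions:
 h(c) = -sqrt(C1 + c^2)
 h(c) = sqrt(C1 + c^2)


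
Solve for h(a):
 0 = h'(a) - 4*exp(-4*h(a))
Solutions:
 h(a) = log(-I*(C1 + 16*a)^(1/4))
 h(a) = log(I*(C1 + 16*a)^(1/4))
 h(a) = log(-(C1 + 16*a)^(1/4))
 h(a) = log(C1 + 16*a)/4


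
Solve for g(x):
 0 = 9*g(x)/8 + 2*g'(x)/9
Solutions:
 g(x) = C1*exp(-81*x/16)


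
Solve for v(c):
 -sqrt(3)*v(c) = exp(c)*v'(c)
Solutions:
 v(c) = C1*exp(sqrt(3)*exp(-c))


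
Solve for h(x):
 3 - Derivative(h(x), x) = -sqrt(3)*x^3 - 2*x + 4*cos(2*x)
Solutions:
 h(x) = C1 + sqrt(3)*x^4/4 + x^2 + 3*x - 2*sin(2*x)


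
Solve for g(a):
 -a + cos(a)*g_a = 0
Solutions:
 g(a) = C1 + Integral(a/cos(a), a)


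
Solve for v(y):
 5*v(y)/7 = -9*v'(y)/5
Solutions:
 v(y) = C1*exp(-25*y/63)


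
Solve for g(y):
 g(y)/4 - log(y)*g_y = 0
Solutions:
 g(y) = C1*exp(li(y)/4)


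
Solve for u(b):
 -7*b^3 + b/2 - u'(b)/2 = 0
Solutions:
 u(b) = C1 - 7*b^4/2 + b^2/2


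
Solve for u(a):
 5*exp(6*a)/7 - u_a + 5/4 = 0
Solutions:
 u(a) = C1 + 5*a/4 + 5*exp(6*a)/42


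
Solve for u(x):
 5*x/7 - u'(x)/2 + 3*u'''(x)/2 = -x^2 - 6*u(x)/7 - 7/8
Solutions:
 u(x) = C1*exp(7^(1/3)*x*(7/(sqrt(2867) + 54)^(1/3) + 7^(1/3)*(sqrt(2867) + 54)^(1/3))/42)*sin(sqrt(3)*7^(1/3)*x*(-7^(1/3)*(sqrt(2867) + 54)^(1/3) + 7/(sqrt(2867) + 54)^(1/3))/42) + C2*exp(7^(1/3)*x*(7/(sqrt(2867) + 54)^(1/3) + 7^(1/3)*(sqrt(2867) + 54)^(1/3))/42)*cos(sqrt(3)*7^(1/3)*x*(-7^(1/3)*(sqrt(2867) + 54)^(1/3) + 7/(sqrt(2867) + 54)^(1/3))/42) + C3*exp(-7^(1/3)*x*(7/(sqrt(2867) + 54)^(1/3) + 7^(1/3)*(sqrt(2867) + 54)^(1/3))/21) - 7*x^2/6 - 79*x/36 - 497/216


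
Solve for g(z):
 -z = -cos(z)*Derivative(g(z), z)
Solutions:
 g(z) = C1 + Integral(z/cos(z), z)


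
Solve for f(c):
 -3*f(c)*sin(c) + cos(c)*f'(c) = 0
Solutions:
 f(c) = C1/cos(c)^3


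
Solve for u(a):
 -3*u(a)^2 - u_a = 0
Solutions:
 u(a) = 1/(C1 + 3*a)


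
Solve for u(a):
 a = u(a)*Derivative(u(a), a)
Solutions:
 u(a) = -sqrt(C1 + a^2)
 u(a) = sqrt(C1 + a^2)


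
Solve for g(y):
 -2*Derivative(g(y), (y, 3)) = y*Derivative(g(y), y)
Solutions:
 g(y) = C1 + Integral(C2*airyai(-2^(2/3)*y/2) + C3*airybi(-2^(2/3)*y/2), y)


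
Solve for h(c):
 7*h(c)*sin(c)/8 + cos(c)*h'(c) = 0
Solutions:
 h(c) = C1*cos(c)^(7/8)


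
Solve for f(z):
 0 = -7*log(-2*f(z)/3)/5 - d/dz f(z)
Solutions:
 5*Integral(1/(log(-_y) - log(3) + log(2)), (_y, f(z)))/7 = C1 - z


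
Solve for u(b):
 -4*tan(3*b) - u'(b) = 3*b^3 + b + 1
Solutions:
 u(b) = C1 - 3*b^4/4 - b^2/2 - b + 4*log(cos(3*b))/3


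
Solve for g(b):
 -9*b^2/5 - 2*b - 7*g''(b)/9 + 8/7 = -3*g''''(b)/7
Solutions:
 g(b) = C1 + C2*b + C3*exp(-7*sqrt(3)*b/9) + C4*exp(7*sqrt(3)*b/9) - 27*b^4/140 - 3*b^3/7 - 927*b^2/1715


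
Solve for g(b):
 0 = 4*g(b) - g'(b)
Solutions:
 g(b) = C1*exp(4*b)


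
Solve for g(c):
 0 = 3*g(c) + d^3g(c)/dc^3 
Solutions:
 g(c) = C3*exp(-3^(1/3)*c) + (C1*sin(3^(5/6)*c/2) + C2*cos(3^(5/6)*c/2))*exp(3^(1/3)*c/2)


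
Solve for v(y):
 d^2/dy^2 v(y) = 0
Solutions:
 v(y) = C1 + C2*y


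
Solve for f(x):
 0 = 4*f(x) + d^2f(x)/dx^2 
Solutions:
 f(x) = C1*sin(2*x) + C2*cos(2*x)


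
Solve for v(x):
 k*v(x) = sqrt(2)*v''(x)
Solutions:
 v(x) = C1*exp(-2^(3/4)*sqrt(k)*x/2) + C2*exp(2^(3/4)*sqrt(k)*x/2)


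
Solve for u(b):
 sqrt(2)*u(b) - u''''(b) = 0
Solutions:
 u(b) = C1*exp(-2^(1/8)*b) + C2*exp(2^(1/8)*b) + C3*sin(2^(1/8)*b) + C4*cos(2^(1/8)*b)


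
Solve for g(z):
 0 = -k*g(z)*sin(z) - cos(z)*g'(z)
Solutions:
 g(z) = C1*exp(k*log(cos(z)))


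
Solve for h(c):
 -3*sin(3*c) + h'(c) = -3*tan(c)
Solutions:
 h(c) = C1 + 3*log(cos(c)) - cos(3*c)


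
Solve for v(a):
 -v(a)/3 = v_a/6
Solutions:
 v(a) = C1*exp(-2*a)


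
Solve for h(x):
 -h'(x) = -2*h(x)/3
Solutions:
 h(x) = C1*exp(2*x/3)


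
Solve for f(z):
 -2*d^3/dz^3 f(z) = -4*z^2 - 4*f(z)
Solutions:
 f(z) = C3*exp(2^(1/3)*z) - z^2 + (C1*sin(2^(1/3)*sqrt(3)*z/2) + C2*cos(2^(1/3)*sqrt(3)*z/2))*exp(-2^(1/3)*z/2)


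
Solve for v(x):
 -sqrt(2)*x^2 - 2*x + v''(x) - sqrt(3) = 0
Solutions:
 v(x) = C1 + C2*x + sqrt(2)*x^4/12 + x^3/3 + sqrt(3)*x^2/2


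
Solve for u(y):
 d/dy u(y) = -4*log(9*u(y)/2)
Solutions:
 -Integral(1/(-log(_y) - 2*log(3) + log(2)), (_y, u(y)))/4 = C1 - y


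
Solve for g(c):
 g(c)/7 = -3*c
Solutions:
 g(c) = -21*c


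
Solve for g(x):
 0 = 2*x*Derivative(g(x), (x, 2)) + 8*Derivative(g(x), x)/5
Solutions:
 g(x) = C1 + C2*x^(1/5)


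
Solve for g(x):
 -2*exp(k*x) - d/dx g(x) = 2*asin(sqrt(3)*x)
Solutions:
 g(x) = C1 - 2*x*asin(sqrt(3)*x) - 2*sqrt(3)*sqrt(1 - 3*x^2)/3 - 2*Piecewise((exp(k*x)/k, Ne(k, 0)), (x, True))


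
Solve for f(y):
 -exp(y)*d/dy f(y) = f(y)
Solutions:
 f(y) = C1*exp(exp(-y))


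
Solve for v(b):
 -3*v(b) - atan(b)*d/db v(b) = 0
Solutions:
 v(b) = C1*exp(-3*Integral(1/atan(b), b))


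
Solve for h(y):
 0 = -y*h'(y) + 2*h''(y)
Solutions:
 h(y) = C1 + C2*erfi(y/2)


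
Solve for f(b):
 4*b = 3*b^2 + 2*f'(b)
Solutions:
 f(b) = C1 - b^3/2 + b^2


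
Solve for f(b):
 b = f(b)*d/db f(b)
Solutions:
 f(b) = -sqrt(C1 + b^2)
 f(b) = sqrt(C1 + b^2)


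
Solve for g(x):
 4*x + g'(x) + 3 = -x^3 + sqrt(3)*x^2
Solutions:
 g(x) = C1 - x^4/4 + sqrt(3)*x^3/3 - 2*x^2 - 3*x


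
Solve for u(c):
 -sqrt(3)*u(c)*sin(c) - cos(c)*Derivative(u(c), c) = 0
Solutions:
 u(c) = C1*cos(c)^(sqrt(3))


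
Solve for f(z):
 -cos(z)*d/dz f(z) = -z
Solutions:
 f(z) = C1 + Integral(z/cos(z), z)


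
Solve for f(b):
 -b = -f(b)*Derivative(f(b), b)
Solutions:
 f(b) = -sqrt(C1 + b^2)
 f(b) = sqrt(C1 + b^2)


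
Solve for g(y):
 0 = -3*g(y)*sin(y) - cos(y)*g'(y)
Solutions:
 g(y) = C1*cos(y)^3


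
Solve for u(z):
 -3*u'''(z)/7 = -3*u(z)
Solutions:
 u(z) = C3*exp(7^(1/3)*z) + (C1*sin(sqrt(3)*7^(1/3)*z/2) + C2*cos(sqrt(3)*7^(1/3)*z/2))*exp(-7^(1/3)*z/2)


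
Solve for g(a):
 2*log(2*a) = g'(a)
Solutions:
 g(a) = C1 + 2*a*log(a) - 2*a + a*log(4)


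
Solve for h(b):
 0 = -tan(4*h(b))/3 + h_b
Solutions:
 h(b) = -asin(C1*exp(4*b/3))/4 + pi/4
 h(b) = asin(C1*exp(4*b/3))/4


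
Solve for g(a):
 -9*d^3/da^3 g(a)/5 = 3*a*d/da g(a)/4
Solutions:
 g(a) = C1 + Integral(C2*airyai(-90^(1/3)*a/6) + C3*airybi(-90^(1/3)*a/6), a)


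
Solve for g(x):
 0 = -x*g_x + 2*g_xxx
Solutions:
 g(x) = C1 + Integral(C2*airyai(2^(2/3)*x/2) + C3*airybi(2^(2/3)*x/2), x)


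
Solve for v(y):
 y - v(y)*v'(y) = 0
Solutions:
 v(y) = -sqrt(C1 + y^2)
 v(y) = sqrt(C1 + y^2)


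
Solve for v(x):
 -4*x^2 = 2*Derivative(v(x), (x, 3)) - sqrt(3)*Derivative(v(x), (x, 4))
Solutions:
 v(x) = C1 + C2*x + C3*x^2 + C4*exp(2*sqrt(3)*x/3) - x^5/30 - sqrt(3)*x^4/12 - x^3/2


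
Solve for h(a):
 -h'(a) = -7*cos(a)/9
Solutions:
 h(a) = C1 + 7*sin(a)/9


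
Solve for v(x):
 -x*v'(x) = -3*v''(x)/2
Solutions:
 v(x) = C1 + C2*erfi(sqrt(3)*x/3)


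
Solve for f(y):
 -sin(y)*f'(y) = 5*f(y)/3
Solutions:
 f(y) = C1*(cos(y) + 1)^(5/6)/(cos(y) - 1)^(5/6)


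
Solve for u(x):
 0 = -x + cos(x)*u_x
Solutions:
 u(x) = C1 + Integral(x/cos(x), x)


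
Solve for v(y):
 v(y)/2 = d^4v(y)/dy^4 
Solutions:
 v(y) = C1*exp(-2^(3/4)*y/2) + C2*exp(2^(3/4)*y/2) + C3*sin(2^(3/4)*y/2) + C4*cos(2^(3/4)*y/2)


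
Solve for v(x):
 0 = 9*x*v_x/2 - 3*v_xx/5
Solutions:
 v(x) = C1 + C2*erfi(sqrt(15)*x/2)


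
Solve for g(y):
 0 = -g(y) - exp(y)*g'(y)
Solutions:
 g(y) = C1*exp(exp(-y))


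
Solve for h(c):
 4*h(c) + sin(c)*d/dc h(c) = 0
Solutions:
 h(c) = C1*(cos(c)^2 + 2*cos(c) + 1)/(cos(c)^2 - 2*cos(c) + 1)


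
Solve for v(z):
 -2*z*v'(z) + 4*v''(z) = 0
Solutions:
 v(z) = C1 + C2*erfi(z/2)


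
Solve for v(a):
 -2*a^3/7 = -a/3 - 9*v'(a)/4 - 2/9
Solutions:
 v(a) = C1 + 2*a^4/63 - 2*a^2/27 - 8*a/81


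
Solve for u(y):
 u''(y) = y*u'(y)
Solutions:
 u(y) = C1 + C2*erfi(sqrt(2)*y/2)


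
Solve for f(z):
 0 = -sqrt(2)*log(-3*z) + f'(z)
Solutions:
 f(z) = C1 + sqrt(2)*z*log(-z) + sqrt(2)*z*(-1 + log(3))


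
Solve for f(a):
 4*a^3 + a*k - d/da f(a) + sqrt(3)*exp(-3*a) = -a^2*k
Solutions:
 f(a) = C1 + a^4 + a^3*k/3 + a^2*k/2 - sqrt(3)*exp(-3*a)/3


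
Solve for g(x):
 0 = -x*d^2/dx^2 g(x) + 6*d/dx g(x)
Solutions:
 g(x) = C1 + C2*x^7


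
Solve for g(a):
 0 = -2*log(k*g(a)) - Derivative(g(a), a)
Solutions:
 li(k*g(a))/k = C1 - 2*a


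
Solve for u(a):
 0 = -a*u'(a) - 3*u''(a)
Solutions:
 u(a) = C1 + C2*erf(sqrt(6)*a/6)


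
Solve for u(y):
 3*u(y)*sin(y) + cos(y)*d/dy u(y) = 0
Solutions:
 u(y) = C1*cos(y)^3


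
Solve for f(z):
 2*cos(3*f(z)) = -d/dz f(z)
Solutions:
 f(z) = -asin((C1 + exp(12*z))/(C1 - exp(12*z)))/3 + pi/3
 f(z) = asin((C1 + exp(12*z))/(C1 - exp(12*z)))/3


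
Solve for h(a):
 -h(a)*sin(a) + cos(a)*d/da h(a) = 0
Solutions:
 h(a) = C1/cos(a)


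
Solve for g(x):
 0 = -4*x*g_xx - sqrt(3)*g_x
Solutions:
 g(x) = C1 + C2*x^(1 - sqrt(3)/4)


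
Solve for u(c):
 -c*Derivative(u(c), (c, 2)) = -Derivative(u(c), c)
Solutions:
 u(c) = C1 + C2*c^2


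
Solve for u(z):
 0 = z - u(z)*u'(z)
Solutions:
 u(z) = -sqrt(C1 + z^2)
 u(z) = sqrt(C1 + z^2)


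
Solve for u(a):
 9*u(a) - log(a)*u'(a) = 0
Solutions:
 u(a) = C1*exp(9*li(a))


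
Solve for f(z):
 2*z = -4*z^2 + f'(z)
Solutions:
 f(z) = C1 + 4*z^3/3 + z^2


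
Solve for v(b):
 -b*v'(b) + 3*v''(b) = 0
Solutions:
 v(b) = C1 + C2*erfi(sqrt(6)*b/6)


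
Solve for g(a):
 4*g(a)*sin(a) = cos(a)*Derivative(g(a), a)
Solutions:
 g(a) = C1/cos(a)^4


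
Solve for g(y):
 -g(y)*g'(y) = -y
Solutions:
 g(y) = -sqrt(C1 + y^2)
 g(y) = sqrt(C1 + y^2)


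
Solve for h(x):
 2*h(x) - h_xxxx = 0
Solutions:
 h(x) = C1*exp(-2^(1/4)*x) + C2*exp(2^(1/4)*x) + C3*sin(2^(1/4)*x) + C4*cos(2^(1/4)*x)


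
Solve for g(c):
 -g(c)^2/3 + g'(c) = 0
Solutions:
 g(c) = -3/(C1 + c)


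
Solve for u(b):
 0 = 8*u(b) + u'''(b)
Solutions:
 u(b) = C3*exp(-2*b) + (C1*sin(sqrt(3)*b) + C2*cos(sqrt(3)*b))*exp(b)


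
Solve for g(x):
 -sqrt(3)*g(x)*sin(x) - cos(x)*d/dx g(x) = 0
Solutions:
 g(x) = C1*cos(x)^(sqrt(3))


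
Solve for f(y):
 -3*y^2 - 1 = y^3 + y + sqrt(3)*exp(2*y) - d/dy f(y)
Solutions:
 f(y) = C1 + y^4/4 + y^3 + y^2/2 + y + sqrt(3)*exp(2*y)/2


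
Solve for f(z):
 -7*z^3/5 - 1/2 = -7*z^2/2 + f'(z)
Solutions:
 f(z) = C1 - 7*z^4/20 + 7*z^3/6 - z/2


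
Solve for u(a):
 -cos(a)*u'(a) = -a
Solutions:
 u(a) = C1 + Integral(a/cos(a), a)


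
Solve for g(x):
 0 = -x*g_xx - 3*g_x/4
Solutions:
 g(x) = C1 + C2*x^(1/4)


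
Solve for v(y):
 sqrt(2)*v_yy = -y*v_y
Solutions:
 v(y) = C1 + C2*erf(2^(1/4)*y/2)


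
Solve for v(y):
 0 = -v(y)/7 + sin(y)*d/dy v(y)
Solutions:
 v(y) = C1*(cos(y) - 1)^(1/14)/(cos(y) + 1)^(1/14)


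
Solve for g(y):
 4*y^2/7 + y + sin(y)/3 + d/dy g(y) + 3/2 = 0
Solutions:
 g(y) = C1 - 4*y^3/21 - y^2/2 - 3*y/2 + cos(y)/3


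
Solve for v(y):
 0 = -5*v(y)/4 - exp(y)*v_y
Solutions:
 v(y) = C1*exp(5*exp(-y)/4)


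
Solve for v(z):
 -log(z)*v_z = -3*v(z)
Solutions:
 v(z) = C1*exp(3*li(z))


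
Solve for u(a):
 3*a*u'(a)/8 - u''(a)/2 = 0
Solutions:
 u(a) = C1 + C2*erfi(sqrt(6)*a/4)


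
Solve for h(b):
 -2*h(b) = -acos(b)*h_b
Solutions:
 h(b) = C1*exp(2*Integral(1/acos(b), b))


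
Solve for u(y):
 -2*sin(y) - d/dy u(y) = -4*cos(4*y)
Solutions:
 u(y) = C1 + sin(4*y) + 2*cos(y)


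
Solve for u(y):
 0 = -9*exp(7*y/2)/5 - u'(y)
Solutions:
 u(y) = C1 - 18*exp(7*y/2)/35


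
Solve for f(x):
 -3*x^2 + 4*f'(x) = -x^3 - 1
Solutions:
 f(x) = C1 - x^4/16 + x^3/4 - x/4


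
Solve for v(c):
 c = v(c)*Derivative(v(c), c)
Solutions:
 v(c) = -sqrt(C1 + c^2)
 v(c) = sqrt(C1 + c^2)


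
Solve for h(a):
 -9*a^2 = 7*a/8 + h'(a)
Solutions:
 h(a) = C1 - 3*a^3 - 7*a^2/16


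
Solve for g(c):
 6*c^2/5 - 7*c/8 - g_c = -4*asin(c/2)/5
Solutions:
 g(c) = C1 + 2*c^3/5 - 7*c^2/16 + 4*c*asin(c/2)/5 + 4*sqrt(4 - c^2)/5


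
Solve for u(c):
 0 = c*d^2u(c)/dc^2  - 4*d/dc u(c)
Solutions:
 u(c) = C1 + C2*c^5


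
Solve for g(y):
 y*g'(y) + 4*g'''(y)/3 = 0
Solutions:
 g(y) = C1 + Integral(C2*airyai(-6^(1/3)*y/2) + C3*airybi(-6^(1/3)*y/2), y)


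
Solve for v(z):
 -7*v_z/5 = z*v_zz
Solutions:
 v(z) = C1 + C2/z^(2/5)


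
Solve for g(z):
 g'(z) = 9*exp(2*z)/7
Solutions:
 g(z) = C1 + 9*exp(2*z)/14


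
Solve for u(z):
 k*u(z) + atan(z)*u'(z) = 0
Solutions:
 u(z) = C1*exp(-k*Integral(1/atan(z), z))


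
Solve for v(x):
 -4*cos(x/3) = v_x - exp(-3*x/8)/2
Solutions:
 v(x) = C1 - 12*sin(x/3) - 4*exp(-3*x/8)/3


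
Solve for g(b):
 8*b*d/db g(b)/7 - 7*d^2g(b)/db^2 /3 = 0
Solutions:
 g(b) = C1 + C2*erfi(2*sqrt(3)*b/7)


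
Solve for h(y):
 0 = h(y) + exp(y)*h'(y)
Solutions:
 h(y) = C1*exp(exp(-y))


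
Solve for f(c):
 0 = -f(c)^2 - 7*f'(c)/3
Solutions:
 f(c) = 7/(C1 + 3*c)


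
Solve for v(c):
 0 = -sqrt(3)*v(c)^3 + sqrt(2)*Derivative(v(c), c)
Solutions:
 v(c) = -sqrt(-1/(C1 + sqrt(6)*c))
 v(c) = sqrt(-1/(C1 + sqrt(6)*c))


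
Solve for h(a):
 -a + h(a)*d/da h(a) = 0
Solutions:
 h(a) = -sqrt(C1 + a^2)
 h(a) = sqrt(C1 + a^2)


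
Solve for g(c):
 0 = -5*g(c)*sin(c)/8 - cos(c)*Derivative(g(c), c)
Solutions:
 g(c) = C1*cos(c)^(5/8)


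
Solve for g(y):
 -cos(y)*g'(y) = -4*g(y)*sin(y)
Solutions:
 g(y) = C1/cos(y)^4


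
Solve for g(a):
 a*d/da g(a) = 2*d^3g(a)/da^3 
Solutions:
 g(a) = C1 + Integral(C2*airyai(2^(2/3)*a/2) + C3*airybi(2^(2/3)*a/2), a)


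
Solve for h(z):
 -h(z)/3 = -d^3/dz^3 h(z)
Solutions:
 h(z) = C3*exp(3^(2/3)*z/3) + (C1*sin(3^(1/6)*z/2) + C2*cos(3^(1/6)*z/2))*exp(-3^(2/3)*z/6)


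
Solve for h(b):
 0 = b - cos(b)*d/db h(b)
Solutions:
 h(b) = C1 + Integral(b/cos(b), b)


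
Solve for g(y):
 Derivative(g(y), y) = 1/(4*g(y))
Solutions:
 g(y) = -sqrt(C1 + 2*y)/2
 g(y) = sqrt(C1 + 2*y)/2


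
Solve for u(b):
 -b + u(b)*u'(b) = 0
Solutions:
 u(b) = -sqrt(C1 + b^2)
 u(b) = sqrt(C1 + b^2)


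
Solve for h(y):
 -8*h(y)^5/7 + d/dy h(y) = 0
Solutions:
 h(y) = -7^(1/4)*(-1/(C1 + 32*y))^(1/4)
 h(y) = 7^(1/4)*(-1/(C1 + 32*y))^(1/4)
 h(y) = -7^(1/4)*I*(-1/(C1 + 32*y))^(1/4)
 h(y) = 7^(1/4)*I*(-1/(C1 + 32*y))^(1/4)


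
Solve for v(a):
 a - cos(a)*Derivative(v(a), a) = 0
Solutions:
 v(a) = C1 + Integral(a/cos(a), a)


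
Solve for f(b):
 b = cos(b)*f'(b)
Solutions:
 f(b) = C1 + Integral(b/cos(b), b)


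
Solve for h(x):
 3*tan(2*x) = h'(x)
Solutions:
 h(x) = C1 - 3*log(cos(2*x))/2


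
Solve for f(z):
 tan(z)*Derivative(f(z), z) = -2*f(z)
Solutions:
 f(z) = C1/sin(z)^2


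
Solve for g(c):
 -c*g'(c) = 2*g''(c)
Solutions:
 g(c) = C1 + C2*erf(c/2)


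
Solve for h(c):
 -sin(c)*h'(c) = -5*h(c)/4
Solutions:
 h(c) = C1*(cos(c) - 1)^(5/8)/(cos(c) + 1)^(5/8)


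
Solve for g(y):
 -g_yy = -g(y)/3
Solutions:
 g(y) = C1*exp(-sqrt(3)*y/3) + C2*exp(sqrt(3)*y/3)


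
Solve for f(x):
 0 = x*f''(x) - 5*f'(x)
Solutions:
 f(x) = C1 + C2*x^6


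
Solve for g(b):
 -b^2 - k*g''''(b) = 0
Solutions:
 g(b) = C1 + C2*b + C3*b^2 + C4*b^3 - b^6/(360*k)


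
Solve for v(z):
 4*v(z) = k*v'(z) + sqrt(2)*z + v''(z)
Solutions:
 v(z) = C1*exp(z*(-k + sqrt(k^2 + 16))/2) + C2*exp(-z*(k + sqrt(k^2 + 16))/2) + sqrt(2)*k/16 + sqrt(2)*z/4


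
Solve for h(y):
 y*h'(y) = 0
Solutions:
 h(y) = C1


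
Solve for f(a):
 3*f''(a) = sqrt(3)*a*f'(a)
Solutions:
 f(a) = C1 + C2*erfi(sqrt(2)*3^(3/4)*a/6)


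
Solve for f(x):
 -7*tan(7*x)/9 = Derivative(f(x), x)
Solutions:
 f(x) = C1 + log(cos(7*x))/9


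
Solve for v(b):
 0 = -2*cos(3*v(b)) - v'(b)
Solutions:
 v(b) = -asin((C1 + exp(12*b))/(C1 - exp(12*b)))/3 + pi/3
 v(b) = asin((C1 + exp(12*b))/(C1 - exp(12*b)))/3


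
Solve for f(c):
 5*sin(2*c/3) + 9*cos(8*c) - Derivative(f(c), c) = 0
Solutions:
 f(c) = C1 + 9*sin(8*c)/8 - 15*cos(2*c/3)/2


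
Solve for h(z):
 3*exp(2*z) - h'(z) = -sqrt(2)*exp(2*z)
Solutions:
 h(z) = C1 + sqrt(2)*exp(2*z)/2 + 3*exp(2*z)/2


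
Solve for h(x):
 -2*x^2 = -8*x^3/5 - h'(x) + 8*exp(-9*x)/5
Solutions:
 h(x) = C1 - 2*x^4/5 + 2*x^3/3 - 8*exp(-9*x)/45


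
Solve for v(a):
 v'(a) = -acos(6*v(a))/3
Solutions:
 Integral(1/acos(6*_y), (_y, v(a))) = C1 - a/3


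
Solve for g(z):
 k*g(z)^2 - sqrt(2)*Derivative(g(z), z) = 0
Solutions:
 g(z) = -2/(C1 + sqrt(2)*k*z)


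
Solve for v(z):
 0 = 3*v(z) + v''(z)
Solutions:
 v(z) = C1*sin(sqrt(3)*z) + C2*cos(sqrt(3)*z)


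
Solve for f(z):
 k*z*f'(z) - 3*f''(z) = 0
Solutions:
 f(z) = Piecewise((-sqrt(6)*sqrt(pi)*C1*erf(sqrt(6)*z*sqrt(-k)/6)/(2*sqrt(-k)) - C2, (k > 0) | (k < 0)), (-C1*z - C2, True))


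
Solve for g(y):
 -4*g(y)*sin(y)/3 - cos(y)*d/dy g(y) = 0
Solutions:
 g(y) = C1*cos(y)^(4/3)


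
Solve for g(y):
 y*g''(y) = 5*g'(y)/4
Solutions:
 g(y) = C1 + C2*y^(9/4)


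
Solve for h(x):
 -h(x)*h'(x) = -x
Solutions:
 h(x) = -sqrt(C1 + x^2)
 h(x) = sqrt(C1 + x^2)


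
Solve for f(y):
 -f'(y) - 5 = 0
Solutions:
 f(y) = C1 - 5*y


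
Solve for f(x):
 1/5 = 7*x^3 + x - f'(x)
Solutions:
 f(x) = C1 + 7*x^4/4 + x^2/2 - x/5


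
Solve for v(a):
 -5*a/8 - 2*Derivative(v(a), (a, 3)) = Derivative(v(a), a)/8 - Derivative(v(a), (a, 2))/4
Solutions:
 v(a) = C1 - 5*a^2/2 - 10*a + (C2*sin(sqrt(15)*a/16) + C3*cos(sqrt(15)*a/16))*exp(a/16)


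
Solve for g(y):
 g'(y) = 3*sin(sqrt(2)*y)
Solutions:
 g(y) = C1 - 3*sqrt(2)*cos(sqrt(2)*y)/2


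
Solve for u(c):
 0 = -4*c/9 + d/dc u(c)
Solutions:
 u(c) = C1 + 2*c^2/9


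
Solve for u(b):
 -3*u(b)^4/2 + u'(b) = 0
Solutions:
 u(b) = 2^(1/3)*(-1/(C1 + 9*b))^(1/3)
 u(b) = 2^(1/3)*(-1/(C1 + 3*b))^(1/3)*(-3^(2/3) - 3*3^(1/6)*I)/6
 u(b) = 2^(1/3)*(-1/(C1 + 3*b))^(1/3)*(-3^(2/3) + 3*3^(1/6)*I)/6


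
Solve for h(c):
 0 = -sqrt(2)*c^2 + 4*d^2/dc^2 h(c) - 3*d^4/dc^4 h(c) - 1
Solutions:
 h(c) = C1 + C2*c + C3*exp(-2*sqrt(3)*c/3) + C4*exp(2*sqrt(3)*c/3) + sqrt(2)*c^4/48 + c^2*(2 + 3*sqrt(2))/16


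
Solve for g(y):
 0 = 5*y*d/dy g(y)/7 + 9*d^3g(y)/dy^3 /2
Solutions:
 g(y) = C1 + Integral(C2*airyai(-1470^(1/3)*y/21) + C3*airybi(-1470^(1/3)*y/21), y)


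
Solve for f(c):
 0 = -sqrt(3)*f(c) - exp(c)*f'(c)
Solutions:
 f(c) = C1*exp(sqrt(3)*exp(-c))


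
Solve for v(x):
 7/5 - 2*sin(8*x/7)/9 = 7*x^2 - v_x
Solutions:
 v(x) = C1 + 7*x^3/3 - 7*x/5 - 7*cos(8*x/7)/36


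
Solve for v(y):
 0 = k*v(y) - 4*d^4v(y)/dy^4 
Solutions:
 v(y) = C1*exp(-sqrt(2)*k^(1/4)*y/2) + C2*exp(sqrt(2)*k^(1/4)*y/2) + C3*exp(-sqrt(2)*I*k^(1/4)*y/2) + C4*exp(sqrt(2)*I*k^(1/4)*y/2)


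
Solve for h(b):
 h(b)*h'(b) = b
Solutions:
 h(b) = -sqrt(C1 + b^2)
 h(b) = sqrt(C1 + b^2)


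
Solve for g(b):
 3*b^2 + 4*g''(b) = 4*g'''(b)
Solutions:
 g(b) = C1 + C2*b + C3*exp(b) - b^4/16 - b^3/4 - 3*b^2/4


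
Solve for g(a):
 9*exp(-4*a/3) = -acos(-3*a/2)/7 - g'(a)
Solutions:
 g(a) = C1 - a*acos(-3*a/2)/7 - sqrt(4 - 9*a^2)/21 + 27*exp(-4*a/3)/4


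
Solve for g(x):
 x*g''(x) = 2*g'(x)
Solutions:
 g(x) = C1 + C2*x^3


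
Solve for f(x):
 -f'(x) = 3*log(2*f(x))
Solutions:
 Integral(1/(log(_y) + log(2)), (_y, f(x)))/3 = C1 - x


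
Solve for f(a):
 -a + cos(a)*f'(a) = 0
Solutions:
 f(a) = C1 + Integral(a/cos(a), a)


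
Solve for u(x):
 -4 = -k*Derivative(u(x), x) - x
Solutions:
 u(x) = C1 - x^2/(2*k) + 4*x/k


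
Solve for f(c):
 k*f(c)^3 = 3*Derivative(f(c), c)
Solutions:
 f(c) = -sqrt(6)*sqrt(-1/(C1 + c*k))/2
 f(c) = sqrt(6)*sqrt(-1/(C1 + c*k))/2


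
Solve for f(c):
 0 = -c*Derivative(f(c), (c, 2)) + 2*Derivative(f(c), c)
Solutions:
 f(c) = C1 + C2*c^3


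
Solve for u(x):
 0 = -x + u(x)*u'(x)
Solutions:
 u(x) = -sqrt(C1 + x^2)
 u(x) = sqrt(C1 + x^2)


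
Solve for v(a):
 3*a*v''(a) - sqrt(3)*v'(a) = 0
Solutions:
 v(a) = C1 + C2*a^(sqrt(3)/3 + 1)


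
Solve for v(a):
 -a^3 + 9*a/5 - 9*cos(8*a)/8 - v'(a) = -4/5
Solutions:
 v(a) = C1 - a^4/4 + 9*a^2/10 + 4*a/5 - 9*sin(8*a)/64


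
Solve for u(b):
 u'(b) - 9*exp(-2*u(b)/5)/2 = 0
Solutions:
 u(b) = 5*log(-sqrt(C1 + 9*b)) - 5*log(5)/2
 u(b) = 5*log(C1 + 9*b)/2 - 5*log(5)/2


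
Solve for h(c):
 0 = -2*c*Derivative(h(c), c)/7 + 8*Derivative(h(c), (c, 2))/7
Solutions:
 h(c) = C1 + C2*erfi(sqrt(2)*c/4)


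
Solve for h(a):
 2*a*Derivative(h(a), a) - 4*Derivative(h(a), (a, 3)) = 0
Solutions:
 h(a) = C1 + Integral(C2*airyai(2^(2/3)*a/2) + C3*airybi(2^(2/3)*a/2), a)


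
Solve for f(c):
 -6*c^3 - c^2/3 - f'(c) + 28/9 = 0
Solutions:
 f(c) = C1 - 3*c^4/2 - c^3/9 + 28*c/9


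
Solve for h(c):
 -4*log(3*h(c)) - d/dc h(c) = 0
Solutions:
 Integral(1/(log(_y) + log(3)), (_y, h(c)))/4 = C1 - c


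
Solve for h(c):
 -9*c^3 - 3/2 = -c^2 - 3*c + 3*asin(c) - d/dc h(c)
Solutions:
 h(c) = C1 + 9*c^4/4 - c^3/3 - 3*c^2/2 + 3*c*asin(c) + 3*c/2 + 3*sqrt(1 - c^2)


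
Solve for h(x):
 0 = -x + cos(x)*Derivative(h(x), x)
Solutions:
 h(x) = C1 + Integral(x/cos(x), x)


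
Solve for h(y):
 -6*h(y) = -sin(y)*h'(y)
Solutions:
 h(y) = C1*(cos(y)^3 - 3*cos(y)^2 + 3*cos(y) - 1)/(cos(y)^3 + 3*cos(y)^2 + 3*cos(y) + 1)


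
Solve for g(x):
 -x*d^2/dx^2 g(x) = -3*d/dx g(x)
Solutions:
 g(x) = C1 + C2*x^4


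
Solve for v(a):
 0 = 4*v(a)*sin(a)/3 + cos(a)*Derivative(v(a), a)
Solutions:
 v(a) = C1*cos(a)^(4/3)


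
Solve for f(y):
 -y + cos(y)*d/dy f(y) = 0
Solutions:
 f(y) = C1 + Integral(y/cos(y), y)


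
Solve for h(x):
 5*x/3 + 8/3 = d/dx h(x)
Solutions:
 h(x) = C1 + 5*x^2/6 + 8*x/3


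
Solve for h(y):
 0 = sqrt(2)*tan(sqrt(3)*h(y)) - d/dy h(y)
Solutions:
 h(y) = sqrt(3)*(pi - asin(C1*exp(sqrt(6)*y)))/3
 h(y) = sqrt(3)*asin(C1*exp(sqrt(6)*y))/3


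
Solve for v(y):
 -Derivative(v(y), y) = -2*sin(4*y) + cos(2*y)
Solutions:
 v(y) = C1 - sin(2*y)/2 - cos(4*y)/2


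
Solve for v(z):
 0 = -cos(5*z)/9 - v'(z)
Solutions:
 v(z) = C1 - sin(5*z)/45


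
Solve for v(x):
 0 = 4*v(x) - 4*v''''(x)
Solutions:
 v(x) = C1*exp(-x) + C2*exp(x) + C3*sin(x) + C4*cos(x)


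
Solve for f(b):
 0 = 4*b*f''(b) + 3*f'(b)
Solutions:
 f(b) = C1 + C2*b^(1/4)


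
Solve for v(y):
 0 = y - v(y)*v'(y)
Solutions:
 v(y) = -sqrt(C1 + y^2)
 v(y) = sqrt(C1 + y^2)


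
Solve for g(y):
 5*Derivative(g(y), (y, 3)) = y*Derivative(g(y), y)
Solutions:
 g(y) = C1 + Integral(C2*airyai(5^(2/3)*y/5) + C3*airybi(5^(2/3)*y/5), y)
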